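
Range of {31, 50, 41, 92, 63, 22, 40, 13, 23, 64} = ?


Max = 92, Min = 13
Range = 92 - 13 = 79

Range = 79


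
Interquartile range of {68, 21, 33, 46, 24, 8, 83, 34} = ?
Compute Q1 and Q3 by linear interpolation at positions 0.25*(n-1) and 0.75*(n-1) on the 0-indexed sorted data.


Sorted: 8, 21, 24, 33, 34, 46, 68, 83
Q1 (25th %ile) = 23.2500
Q3 (75th %ile) = 51.5000
IQR = 51.5000 - 23.2500 = 28.2500

IQR = 28.2500


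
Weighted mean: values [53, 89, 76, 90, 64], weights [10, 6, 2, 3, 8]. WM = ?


Numerator = 53*10 + 89*6 + 76*2 + 90*3 + 64*8 = 1998
Denominator = 10 + 6 + 2 + 3 + 8 = 29
WM = 1998/29 = 68.8966

WM = 68.8966


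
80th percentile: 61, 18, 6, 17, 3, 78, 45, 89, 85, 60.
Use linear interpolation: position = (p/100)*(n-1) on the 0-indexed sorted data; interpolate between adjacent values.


Sorted: 3, 6, 17, 18, 45, 60, 61, 78, 85, 89
n = 10
Index = 80/100 * 9 = 7.2000
Lower = data[7] = 78, Upper = data[8] = 85
P80 = 78 + 0.2000*(7) = 79.4000

P80 = 79.4000


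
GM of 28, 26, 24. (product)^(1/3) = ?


Product = 28 × 26 × 24 = 17472
GM = 17472^(1/3) = 25.9486

GM = 25.9486


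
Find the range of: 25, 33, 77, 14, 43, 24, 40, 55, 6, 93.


Max = 93, Min = 6
Range = 93 - 6 = 87

Range = 87


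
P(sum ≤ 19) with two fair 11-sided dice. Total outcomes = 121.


Total outcomes = 11×11 = 121
Favorable (sum ≤ 19): 115
P = 115/121 = 0.9504

P = 0.9504


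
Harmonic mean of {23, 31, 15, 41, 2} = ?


Sum of reciprocals = 1/23 + 1/31 + 1/15 + 1/41 + 1/2 = 0.666793
HM = 5/0.666793 = 7.4986

HM = 7.4986


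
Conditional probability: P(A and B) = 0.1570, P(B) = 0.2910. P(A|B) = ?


P(A|B) = 0.1570/0.2910 = 0.5395

P(A|B) = 0.5395


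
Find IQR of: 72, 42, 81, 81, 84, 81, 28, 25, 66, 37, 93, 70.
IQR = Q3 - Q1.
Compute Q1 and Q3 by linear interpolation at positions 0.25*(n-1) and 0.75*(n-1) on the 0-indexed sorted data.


Sorted: 25, 28, 37, 42, 66, 70, 72, 81, 81, 81, 84, 93
Q1 (25th %ile) = 40.7500
Q3 (75th %ile) = 81.0000
IQR = 81.0000 - 40.7500 = 40.2500

IQR = 40.2500


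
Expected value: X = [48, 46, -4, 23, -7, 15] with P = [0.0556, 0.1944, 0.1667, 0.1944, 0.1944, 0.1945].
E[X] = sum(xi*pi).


E[X] = 48*0.0556 + 46*0.1944 - 4*0.1667 + 23*0.1944 - 7*0.1944 + 15*0.1945
= 2.6688 + 8.9424 - 0.6668 + 4.4712 - 1.3608 + 2.9175
= 16.9723

E[X] = 16.9723


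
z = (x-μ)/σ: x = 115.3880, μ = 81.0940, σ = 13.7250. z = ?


z = (115.3880 - 81.0940)/13.7250
= 34.2940/13.7250
= 2.4987

z = 2.4987


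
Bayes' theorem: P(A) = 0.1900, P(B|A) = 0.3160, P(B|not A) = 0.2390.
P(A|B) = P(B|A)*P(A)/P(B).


P(B) = P(B|A)*P(A) + P(B|A')*P(A')
= 0.3160*0.1900 + 0.2390*0.8100
= 0.060040 + 0.193590 = 0.253630
P(A|B) = 0.060040/0.253630 = 0.2367

P(A|B) = 0.2367


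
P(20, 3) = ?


P(20,3) = 20!/17!
= 2432902008176640000/355687428096000
= 6840

P(20,3) = 6840


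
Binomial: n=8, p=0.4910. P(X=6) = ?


C(8,6) = 28
p^6 = 0.014012
(1-p)^2 = 0.259081
P = 28 * 0.014012 * 0.259081 = 0.1016

P(X=6) = 0.1016


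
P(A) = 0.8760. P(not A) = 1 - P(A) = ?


P(not A) = 1 - 0.8760 = 0.1240

P(not A) = 0.1240


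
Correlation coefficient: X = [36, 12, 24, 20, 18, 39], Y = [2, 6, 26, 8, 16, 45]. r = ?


Mean X = 24.8333, Mean Y = 17.1667
SD X = 9.668103, SD Y = 14.678972
Cov = 68.861111
r = 68.861111/(9.668103*14.678972) = 0.4852

r = 0.4852


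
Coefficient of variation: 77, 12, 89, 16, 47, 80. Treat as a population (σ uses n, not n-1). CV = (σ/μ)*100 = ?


Mean = 53.5000
SD = 30.7828
CV = (30.7828/53.5000)*100 = 57.5380%

CV = 57.5380%


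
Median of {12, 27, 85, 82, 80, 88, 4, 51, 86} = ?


Sorted: 4, 12, 27, 51, 80, 82, 85, 86, 88
n = 9 (odd)
Middle value = 80

Median = 80


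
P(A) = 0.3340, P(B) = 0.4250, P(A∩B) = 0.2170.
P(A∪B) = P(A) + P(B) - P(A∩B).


P(A∪B) = 0.3340 + 0.4250 - 0.2170
= 0.7590 - 0.2170
= 0.5420

P(A∪B) = 0.5420


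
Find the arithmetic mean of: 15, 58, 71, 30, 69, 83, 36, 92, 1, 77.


Sum = 15 + 58 + 71 + 30 + 69 + 83 + 36 + 92 + 1 + 77 = 532
n = 10
Mean = 532/10 = 53.2000

Mean = 53.2000


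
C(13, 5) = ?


C(13,5) = 13!/(5! × 8!)
= 6227020800/(120 × 40320)
= 1287

C(13,5) = 1287


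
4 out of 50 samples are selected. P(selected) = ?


P = 4/50 = 0.0800

P = 0.0800


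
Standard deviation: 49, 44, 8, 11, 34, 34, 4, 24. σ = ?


Mean = 26.0000
Variance = 252.2500
SD = sqrt(252.2500) = 15.8824

SD = 15.8824


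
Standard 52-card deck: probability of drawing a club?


13 clubs in 52 cards
P = 13/52 = 0.2500

P = 0.2500


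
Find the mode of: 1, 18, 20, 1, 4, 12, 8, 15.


Frequencies: 1:2, 4:1, 8:1, 12:1, 15:1, 18:1, 20:1
Max frequency = 2
Mode = 1

Mode = 1


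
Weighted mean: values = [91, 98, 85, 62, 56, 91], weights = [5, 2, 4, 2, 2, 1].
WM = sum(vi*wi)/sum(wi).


Numerator = 91*5 + 98*2 + 85*4 + 62*2 + 56*2 + 91*1 = 1318
Denominator = 5 + 2 + 4 + 2 + 2 + 1 = 16
WM = 1318/16 = 82.3750

WM = 82.3750


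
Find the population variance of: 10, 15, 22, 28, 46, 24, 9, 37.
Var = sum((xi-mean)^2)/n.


Mean = 23.8750
Squared deviations: 192.5156, 78.7656, 3.5156, 17.0156, 489.5156, 0.0156, 221.2656, 172.2656
Sum = 1174.8750
Variance = 1174.8750/8 = 146.8594

Variance = 146.8594


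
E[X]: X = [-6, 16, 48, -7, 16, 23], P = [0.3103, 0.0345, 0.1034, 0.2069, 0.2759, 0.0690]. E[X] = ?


E[X] = -6*0.3103 + 16*0.0345 + 48*0.1034 - 7*0.2069 + 16*0.2759 + 23*0.0690
= -1.8618 + 0.5520 + 4.9632 - 1.4483 + 4.4144 + 1.5870
= 8.2065

E[X] = 8.2065


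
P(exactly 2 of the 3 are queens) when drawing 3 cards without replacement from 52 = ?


Hypergeometric: P(X=2) = C(4,2)·C(48,1) / C(52,3)
= 6 × 48 / 22100
= 288/22100 = 0.0130

P = 0.0130


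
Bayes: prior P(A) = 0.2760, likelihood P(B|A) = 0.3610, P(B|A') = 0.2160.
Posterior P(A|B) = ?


P(B) = P(B|A)*P(A) + P(B|A')*P(A')
= 0.3610*0.2760 + 0.2160*0.7240
= 0.099636 + 0.156384 = 0.256020
P(A|B) = 0.099636/0.256020 = 0.3892

P(A|B) = 0.3892


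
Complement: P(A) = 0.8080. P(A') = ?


P(not A) = 1 - 0.8080 = 0.1920

P(not A) = 0.1920


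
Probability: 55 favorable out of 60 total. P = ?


P = 55/60 = 0.9167

P = 0.9167


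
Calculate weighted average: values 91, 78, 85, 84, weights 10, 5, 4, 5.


Numerator = 91*10 + 78*5 + 85*4 + 84*5 = 2060
Denominator = 10 + 5 + 4 + 5 = 24
WM = 2060/24 = 85.8333

WM = 85.8333


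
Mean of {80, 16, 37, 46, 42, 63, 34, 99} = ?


Sum = 80 + 16 + 37 + 46 + 42 + 63 + 34 + 99 = 417
n = 8
Mean = 417/8 = 52.1250

Mean = 52.1250


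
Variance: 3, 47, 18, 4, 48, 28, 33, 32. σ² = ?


Mean = 26.6250
Squared deviations: 558.1406, 415.1406, 74.3906, 511.8906, 456.8906, 1.8906, 40.6406, 28.8906
Sum = 2087.8750
Variance = 2087.8750/8 = 260.9844

Variance = 260.9844


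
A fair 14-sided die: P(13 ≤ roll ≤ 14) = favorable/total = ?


Favorable outcomes (13 ≤ roll ≤ 14): 2
Total outcomes = 14
P = 2/14 = 0.1429

P = 0.1429


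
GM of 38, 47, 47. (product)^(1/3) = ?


Product = 38 × 47 × 47 = 83942
GM = 83942^(1/3) = 43.7851

GM = 43.7851


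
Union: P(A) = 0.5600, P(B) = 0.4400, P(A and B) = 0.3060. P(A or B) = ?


P(A∪B) = 0.5600 + 0.4400 - 0.3060
= 1.0000 - 0.3060
= 0.6940

P(A∪B) = 0.6940


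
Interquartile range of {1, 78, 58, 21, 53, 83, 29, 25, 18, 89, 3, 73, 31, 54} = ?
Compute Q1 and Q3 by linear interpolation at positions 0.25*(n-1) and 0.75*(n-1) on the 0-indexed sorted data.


Sorted: 1, 3, 18, 21, 25, 29, 31, 53, 54, 58, 73, 78, 83, 89
Q1 (25th %ile) = 22.0000
Q3 (75th %ile) = 69.2500
IQR = 69.2500 - 22.0000 = 47.2500

IQR = 47.2500


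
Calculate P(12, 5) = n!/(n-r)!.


P(12,5) = 12!/7!
= 479001600/5040
= 95040

P(12,5) = 95040


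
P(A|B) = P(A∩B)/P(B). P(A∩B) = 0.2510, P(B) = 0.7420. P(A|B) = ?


P(A|B) = 0.2510/0.7420 = 0.3383

P(A|B) = 0.3383


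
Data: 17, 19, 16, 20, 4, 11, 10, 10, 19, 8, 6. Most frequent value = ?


Frequencies: 4:1, 6:1, 8:1, 10:2, 11:1, 16:1, 17:1, 19:2, 20:1
Max frequency = 2
Mode = 10, 19

Mode = 10, 19


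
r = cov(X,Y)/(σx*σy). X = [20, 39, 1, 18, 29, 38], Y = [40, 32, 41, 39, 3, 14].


Mean X = 24.1667, Mean Y = 28.1667
SD X = 13.082006, SD Y = 14.553541
Cov = -112.361111
r = -112.361111/(13.082006*14.553541) = -0.5902

r = -0.5902


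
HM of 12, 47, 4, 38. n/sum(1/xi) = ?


Sum of reciprocals = 1/12 + 1/47 + 1/4 + 1/38 = 0.380926
HM = 4/0.380926 = 10.5007

HM = 10.5007


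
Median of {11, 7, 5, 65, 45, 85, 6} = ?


Sorted: 5, 6, 7, 11, 45, 65, 85
n = 7 (odd)
Middle value = 11

Median = 11


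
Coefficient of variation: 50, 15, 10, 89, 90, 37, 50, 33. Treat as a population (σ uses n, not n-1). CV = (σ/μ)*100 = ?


Mean = 46.7500
SD = 28.1058
CV = (28.1058/46.7500)*100 = 60.1194%

CV = 60.1194%


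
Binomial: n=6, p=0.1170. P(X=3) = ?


C(6,3) = 20
p^3 = 0.001602
(1-p)^3 = 0.688465
P = 20 * 0.001602 * 0.688465 = 0.0221

P(X=3) = 0.0221


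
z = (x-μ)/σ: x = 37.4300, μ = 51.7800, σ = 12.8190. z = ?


z = (37.4300 - 51.7800)/12.8190
= -14.3500/12.8190
= -1.1194

z = -1.1194


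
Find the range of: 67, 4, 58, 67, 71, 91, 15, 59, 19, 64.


Max = 91, Min = 4
Range = 91 - 4 = 87

Range = 87


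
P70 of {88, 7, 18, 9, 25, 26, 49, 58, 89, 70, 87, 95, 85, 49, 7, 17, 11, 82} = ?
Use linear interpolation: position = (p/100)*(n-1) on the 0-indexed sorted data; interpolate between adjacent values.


Sorted: 7, 7, 9, 11, 17, 18, 25, 26, 49, 49, 58, 70, 82, 85, 87, 88, 89, 95
n = 18
Index = 70/100 * 17 = 11.9000
Lower = data[11] = 70, Upper = data[12] = 82
P70 = 70 + 0.9000*(12) = 80.8000

P70 = 80.8000


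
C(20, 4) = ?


C(20,4) = 20!/(4! × 16!)
= 2432902008176640000/(24 × 20922789888000)
= 4845

C(20,4) = 4845


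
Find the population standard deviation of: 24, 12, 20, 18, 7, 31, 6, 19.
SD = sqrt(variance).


Mean = 17.1250
Variance = 63.1094
SD = sqrt(63.1094) = 7.9441

SD = 7.9441


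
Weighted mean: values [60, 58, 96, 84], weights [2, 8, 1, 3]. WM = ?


Numerator = 60*2 + 58*8 + 96*1 + 84*3 = 932
Denominator = 2 + 8 + 1 + 3 = 14
WM = 932/14 = 66.5714

WM = 66.5714


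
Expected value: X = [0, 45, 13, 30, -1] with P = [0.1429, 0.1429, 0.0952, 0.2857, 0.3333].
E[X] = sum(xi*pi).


E[X] = 0*0.1429 + 45*0.1429 + 13*0.0952 + 30*0.2857 - 1*0.3333
= 0 + 6.4305 + 1.2376 + 8.5710 - 0.3333
= 15.9058

E[X] = 15.9058


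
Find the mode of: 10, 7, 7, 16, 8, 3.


Frequencies: 3:1, 7:2, 8:1, 10:1, 16:1
Max frequency = 2
Mode = 7

Mode = 7


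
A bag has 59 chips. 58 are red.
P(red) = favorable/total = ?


P = 58/59 = 0.9831

P = 0.9831


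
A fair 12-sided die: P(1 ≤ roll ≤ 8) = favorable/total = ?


Favorable outcomes (1 ≤ roll ≤ 8): 8
Total outcomes = 12
P = 8/12 = 0.6667

P = 0.6667


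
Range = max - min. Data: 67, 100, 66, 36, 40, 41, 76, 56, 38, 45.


Max = 100, Min = 36
Range = 100 - 36 = 64

Range = 64


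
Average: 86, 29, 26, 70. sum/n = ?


Sum = 86 + 29 + 26 + 70 = 211
n = 4
Mean = 211/4 = 52.7500

Mean = 52.7500


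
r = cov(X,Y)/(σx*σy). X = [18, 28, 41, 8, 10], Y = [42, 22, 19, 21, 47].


Mean X = 21.0000, Mean Y = 30.2000
SD X = 12.231108, SD Y = 11.822013
Cov = -76.400000
r = -76.400000/(12.231108*11.822013) = -0.5284

r = -0.5284


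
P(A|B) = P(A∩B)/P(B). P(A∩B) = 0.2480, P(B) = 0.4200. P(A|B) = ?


P(A|B) = 0.2480/0.4200 = 0.5905

P(A|B) = 0.5905


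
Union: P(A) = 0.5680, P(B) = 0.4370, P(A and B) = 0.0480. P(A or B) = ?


P(A∪B) = 0.5680 + 0.4370 - 0.0480
= 1.0050 - 0.0480
= 0.9570

P(A∪B) = 0.9570


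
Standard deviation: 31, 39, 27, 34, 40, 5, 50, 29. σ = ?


Mean = 31.8750
Variance = 150.6094
SD = sqrt(150.6094) = 12.2723

SD = 12.2723


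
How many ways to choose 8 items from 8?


C(8,8) = 8!/(8! × 0!)
= 40320/(40320 × 1)
= 1

C(8,8) = 1


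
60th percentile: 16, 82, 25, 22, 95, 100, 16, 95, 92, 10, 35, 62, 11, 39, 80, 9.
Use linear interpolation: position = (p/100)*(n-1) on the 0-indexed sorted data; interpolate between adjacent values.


Sorted: 9, 10, 11, 16, 16, 22, 25, 35, 39, 62, 80, 82, 92, 95, 95, 100
n = 16
Index = 60/100 * 15 = 9.0000
Lower = data[9] = 62, Upper = data[10] = 80
P60 = 62 + 0*(18) = 62.0000

P60 = 62.0000


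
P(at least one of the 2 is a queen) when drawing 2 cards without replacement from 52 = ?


P(at least one) = 1 - P(none)
P(none) = (48/52) × (47/51) = 0.850679
P(at least one) = 1 - 0.850679 = 0.1493

P = 0.1493


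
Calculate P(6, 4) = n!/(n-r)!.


P(6,4) = 6!/2!
= 720/2
= 360

P(6,4) = 360


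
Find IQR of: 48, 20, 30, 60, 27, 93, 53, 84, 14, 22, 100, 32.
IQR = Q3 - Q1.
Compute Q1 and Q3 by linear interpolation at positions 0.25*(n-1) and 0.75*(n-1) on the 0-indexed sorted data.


Sorted: 14, 20, 22, 27, 30, 32, 48, 53, 60, 84, 93, 100
Q1 (25th %ile) = 25.7500
Q3 (75th %ile) = 66.0000
IQR = 66.0000 - 25.7500 = 40.2500

IQR = 40.2500


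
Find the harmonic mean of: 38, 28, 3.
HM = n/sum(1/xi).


Sum of reciprocals = 1/38 + 1/28 + 1/3 = 0.395363
HM = 3/0.395363 = 7.5880

HM = 7.5880


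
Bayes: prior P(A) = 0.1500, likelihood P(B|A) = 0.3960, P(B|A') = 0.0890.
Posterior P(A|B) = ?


P(B) = P(B|A)*P(A) + P(B|A')*P(A')
= 0.3960*0.1500 + 0.0890*0.8500
= 0.059400 + 0.075650 = 0.135050
P(A|B) = 0.059400/0.135050 = 0.4398

P(A|B) = 0.4398


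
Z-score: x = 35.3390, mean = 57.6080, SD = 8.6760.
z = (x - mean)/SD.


z = (35.3390 - 57.6080)/8.6760
= -22.2690/8.6760
= -2.5667

z = -2.5667


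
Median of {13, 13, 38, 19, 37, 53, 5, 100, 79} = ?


Sorted: 5, 13, 13, 19, 37, 38, 53, 79, 100
n = 9 (odd)
Middle value = 37

Median = 37


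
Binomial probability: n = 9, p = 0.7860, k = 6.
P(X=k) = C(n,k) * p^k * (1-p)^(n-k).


C(9,6) = 84
p^6 = 0.235795
(1-p)^3 = 0.009800
P = 84 * 0.235795 * 0.009800 = 0.1941

P(X=6) = 0.1941


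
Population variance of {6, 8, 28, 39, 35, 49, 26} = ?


Mean = 27.2857
Squared deviations: 453.0816, 371.9388, 0.5102, 137.2245, 59.5102, 471.5102, 1.6531
Sum = 1495.4286
Variance = 1495.4286/7 = 213.6327

Variance = 213.6327


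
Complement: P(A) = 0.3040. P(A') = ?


P(not A) = 1 - 0.3040 = 0.6960

P(not A) = 0.6960


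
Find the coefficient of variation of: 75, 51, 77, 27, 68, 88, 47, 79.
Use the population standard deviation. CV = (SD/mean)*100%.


Mean = 64.0000
SD = 19.1507
CV = (19.1507/64.0000)*100 = 29.9230%

CV = 29.9230%


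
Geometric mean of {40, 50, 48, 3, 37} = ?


Product = 40 × 50 × 48 × 3 × 37 = 10656000
GM = 10656000^(1/5) = 25.4401

GM = 25.4401


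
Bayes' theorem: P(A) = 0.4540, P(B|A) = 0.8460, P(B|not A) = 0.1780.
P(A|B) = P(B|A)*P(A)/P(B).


P(B) = P(B|A)*P(A) + P(B|A')*P(A')
= 0.8460*0.4540 + 0.1780*0.5460
= 0.384084 + 0.097188 = 0.481272
P(A|B) = 0.384084/0.481272 = 0.7981

P(A|B) = 0.7981


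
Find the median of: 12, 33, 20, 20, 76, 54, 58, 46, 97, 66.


Sorted: 12, 20, 20, 33, 46, 54, 58, 66, 76, 97
n = 10 (even)
Middle values: 46 and 54
Median = (46+54)/2 = 50.0000

Median = 50.0000


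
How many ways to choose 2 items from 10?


C(10,2) = 10!/(2! × 8!)
= 3628800/(2 × 40320)
= 45

C(10,2) = 45


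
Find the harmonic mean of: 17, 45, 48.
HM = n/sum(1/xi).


Sum of reciprocals = 1/17 + 1/45 + 1/48 = 0.101879
HM = 3/0.101879 = 29.4467

HM = 29.4467


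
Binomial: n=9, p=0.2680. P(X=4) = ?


C(9,4) = 126
p^4 = 0.005159
(1-p)^5 = 0.210163
P = 126 * 0.005159 * 0.210163 = 0.1366

P(X=4) = 0.1366


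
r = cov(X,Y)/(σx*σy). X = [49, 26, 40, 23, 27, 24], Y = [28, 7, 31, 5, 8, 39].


Mean X = 31.5000, Mean Y = 19.6667
SD X = 9.639329, SD Y = 13.437096
Cov = 57.333333
r = 57.333333/(9.639329*13.437096) = 0.4426

r = 0.4426


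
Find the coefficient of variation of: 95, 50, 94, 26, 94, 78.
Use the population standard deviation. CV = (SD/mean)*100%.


Mean = 72.8333
SD = 26.2324
CV = (26.2324/72.8333)*100 = 36.0170%

CV = 36.0170%


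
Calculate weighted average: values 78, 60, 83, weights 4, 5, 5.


Numerator = 78*4 + 60*5 + 83*5 = 1027
Denominator = 4 + 5 + 5 = 14
WM = 1027/14 = 73.3571

WM = 73.3571


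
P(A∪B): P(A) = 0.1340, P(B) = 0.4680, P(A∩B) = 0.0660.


P(A∪B) = 0.1340 + 0.4680 - 0.0660
= 0.6020 - 0.0660
= 0.5360

P(A∪B) = 0.5360


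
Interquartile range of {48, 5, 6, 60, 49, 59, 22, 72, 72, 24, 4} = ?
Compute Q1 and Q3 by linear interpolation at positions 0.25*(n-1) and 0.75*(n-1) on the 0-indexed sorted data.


Sorted: 4, 5, 6, 22, 24, 48, 49, 59, 60, 72, 72
Q1 (25th %ile) = 14.0000
Q3 (75th %ile) = 59.5000
IQR = 59.5000 - 14.0000 = 45.5000

IQR = 45.5000


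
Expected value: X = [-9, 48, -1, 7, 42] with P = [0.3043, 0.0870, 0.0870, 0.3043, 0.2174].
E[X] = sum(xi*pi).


E[X] = -9*0.3043 + 48*0.0870 - 1*0.0870 + 7*0.3043 + 42*0.2174
= -2.7387 + 4.1760 - 0.0870 + 2.1301 + 9.1308
= 12.6112

E[X] = 12.6112


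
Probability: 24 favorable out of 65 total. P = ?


P = 24/65 = 0.3692

P = 0.3692


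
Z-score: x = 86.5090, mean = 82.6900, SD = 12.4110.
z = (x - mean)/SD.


z = (86.5090 - 82.6900)/12.4110
= 3.8190/12.4110
= 0.3077

z = 0.3077


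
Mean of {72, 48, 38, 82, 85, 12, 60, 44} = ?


Sum = 72 + 48 + 38 + 82 + 85 + 12 + 60 + 44 = 441
n = 8
Mean = 441/8 = 55.1250

Mean = 55.1250


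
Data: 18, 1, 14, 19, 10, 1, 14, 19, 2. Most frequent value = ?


Frequencies: 1:2, 2:1, 10:1, 14:2, 18:1, 19:2
Max frequency = 2
Mode = 1, 14, 19

Mode = 1, 14, 19


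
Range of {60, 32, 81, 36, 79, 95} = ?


Max = 95, Min = 32
Range = 95 - 32 = 63

Range = 63


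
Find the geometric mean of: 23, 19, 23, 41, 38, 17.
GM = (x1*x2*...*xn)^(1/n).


Product = 23 × 19 × 23 × 41 × 38 × 17 = 266210786
GM = 266210786^(1/6) = 25.3632

GM = 25.3632


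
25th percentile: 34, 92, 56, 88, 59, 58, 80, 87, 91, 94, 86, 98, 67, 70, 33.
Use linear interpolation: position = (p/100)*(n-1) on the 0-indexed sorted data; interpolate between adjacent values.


Sorted: 33, 34, 56, 58, 59, 67, 70, 80, 86, 87, 88, 91, 92, 94, 98
n = 15
Index = 25/100 * 14 = 3.5000
Lower = data[3] = 58, Upper = data[4] = 59
P25 = 58 + 0.5000*(1) = 58.5000

P25 = 58.5000


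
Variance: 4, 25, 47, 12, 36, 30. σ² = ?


Mean = 25.6667
Squared deviations: 469.4444, 0.4444, 455.1111, 186.7778, 106.7778, 18.7778
Sum = 1237.3333
Variance = 1237.3333/6 = 206.2222

Variance = 206.2222


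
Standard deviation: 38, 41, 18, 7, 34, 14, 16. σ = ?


Mean = 24.0000
Variance = 153.4286
SD = sqrt(153.4286) = 12.3866

SD = 12.3866


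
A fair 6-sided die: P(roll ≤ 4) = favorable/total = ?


Favorable outcomes (roll ≤ 4): 4
Total outcomes = 6
P = 4/6 = 0.6667

P = 0.6667


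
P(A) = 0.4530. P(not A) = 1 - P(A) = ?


P(not A) = 1 - 0.4530 = 0.5470

P(not A) = 0.5470


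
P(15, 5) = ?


P(15,5) = 15!/10!
= 1307674368000/3628800
= 360360

P(15,5) = 360360


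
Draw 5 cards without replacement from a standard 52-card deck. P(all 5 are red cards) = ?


P(all red cards) = (26/52) × (25/51) × (24/50) × (23/49) × (22/48)
= 0.0253

P = 0.0253


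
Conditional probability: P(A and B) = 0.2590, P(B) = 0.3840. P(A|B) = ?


P(A|B) = 0.2590/0.3840 = 0.6745

P(A|B) = 0.6745


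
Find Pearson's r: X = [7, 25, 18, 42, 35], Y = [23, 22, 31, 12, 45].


Mean X = 25.4000, Mean Y = 26.6000
SD X = 12.338557, SD Y = 11.001818
Cov = -6.040000
r = -6.040000/(12.338557*11.001818) = -0.0445

r = -0.0445


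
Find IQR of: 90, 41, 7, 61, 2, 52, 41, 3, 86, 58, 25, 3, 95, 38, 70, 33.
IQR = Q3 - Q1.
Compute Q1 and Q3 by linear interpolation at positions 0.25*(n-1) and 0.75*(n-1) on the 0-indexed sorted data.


Sorted: 2, 3, 3, 7, 25, 33, 38, 41, 41, 52, 58, 61, 70, 86, 90, 95
Q1 (25th %ile) = 20.5000
Q3 (75th %ile) = 63.2500
IQR = 63.2500 - 20.5000 = 42.7500

IQR = 42.7500


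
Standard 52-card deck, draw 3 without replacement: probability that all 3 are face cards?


P(all face cards) = (12/52) × (11/51) × (10/50)
= 0.0100

P = 0.0100


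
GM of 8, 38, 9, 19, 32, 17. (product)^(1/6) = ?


Product = 8 × 38 × 9 × 19 × 32 × 17 = 28279296
GM = 28279296^(1/6) = 17.4547

GM = 17.4547


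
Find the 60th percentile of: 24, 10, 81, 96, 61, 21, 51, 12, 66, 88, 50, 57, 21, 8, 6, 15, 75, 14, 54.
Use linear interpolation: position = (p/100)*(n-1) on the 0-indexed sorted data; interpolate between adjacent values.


Sorted: 6, 8, 10, 12, 14, 15, 21, 21, 24, 50, 51, 54, 57, 61, 66, 75, 81, 88, 96
n = 19
Index = 60/100 * 18 = 10.8000
Lower = data[10] = 51, Upper = data[11] = 54
P60 = 51 + 0.8000*(3) = 53.4000

P60 = 53.4000


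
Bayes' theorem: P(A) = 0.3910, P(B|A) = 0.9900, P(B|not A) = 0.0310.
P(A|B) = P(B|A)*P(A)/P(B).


P(B) = P(B|A)*P(A) + P(B|A')*P(A')
= 0.9900*0.3910 + 0.0310*0.6090
= 0.387090 + 0.018879 = 0.405969
P(A|B) = 0.387090/0.405969 = 0.9535

P(A|B) = 0.9535


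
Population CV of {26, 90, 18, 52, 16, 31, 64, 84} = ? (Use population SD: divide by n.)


Mean = 47.6250
SD = 27.4497
CV = (27.4497/47.6250)*100 = 57.6371%

CV = 57.6371%


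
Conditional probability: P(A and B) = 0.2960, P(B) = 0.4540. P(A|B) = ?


P(A|B) = 0.2960/0.4540 = 0.6520

P(A|B) = 0.6520


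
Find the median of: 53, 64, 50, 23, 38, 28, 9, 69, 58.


Sorted: 9, 23, 28, 38, 50, 53, 58, 64, 69
n = 9 (odd)
Middle value = 50

Median = 50


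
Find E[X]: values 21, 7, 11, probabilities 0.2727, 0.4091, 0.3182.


E[X] = 21*0.2727 + 7*0.4091 + 11*0.3182
= 5.7267 + 2.8637 + 3.5002
= 12.0906

E[X] = 12.0906


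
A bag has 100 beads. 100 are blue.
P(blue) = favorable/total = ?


P = 100/100 = 1.0000

P = 1.0000


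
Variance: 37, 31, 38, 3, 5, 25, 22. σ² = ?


Mean = 23.0000
Squared deviations: 196.0000, 64.0000, 225.0000, 400.0000, 324.0000, 4.0000, 1.0000
Sum = 1214.0000
Variance = 1214.0000/7 = 173.4286

Variance = 173.4286


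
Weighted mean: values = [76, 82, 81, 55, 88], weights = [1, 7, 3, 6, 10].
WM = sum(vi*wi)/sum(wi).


Numerator = 76*1 + 82*7 + 81*3 + 55*6 + 88*10 = 2103
Denominator = 1 + 7 + 3 + 6 + 10 = 27
WM = 2103/27 = 77.8889

WM = 77.8889


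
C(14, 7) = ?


C(14,7) = 14!/(7! × 7!)
= 87178291200/(5040 × 5040)
= 3432

C(14,7) = 3432


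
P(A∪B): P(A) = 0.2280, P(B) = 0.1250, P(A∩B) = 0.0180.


P(A∪B) = 0.2280 + 0.1250 - 0.0180
= 0.3530 - 0.0180
= 0.3350

P(A∪B) = 0.3350


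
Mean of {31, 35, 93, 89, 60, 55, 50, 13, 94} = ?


Sum = 31 + 35 + 93 + 89 + 60 + 55 + 50 + 13 + 94 = 520
n = 9
Mean = 520/9 = 57.7778

Mean = 57.7778


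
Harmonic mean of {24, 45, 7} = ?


Sum of reciprocals = 1/24 + 1/45 + 1/7 = 0.206746
HM = 3/0.206746 = 14.5106

HM = 14.5106


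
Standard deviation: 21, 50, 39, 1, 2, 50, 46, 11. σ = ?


Mean = 27.5000
Variance = 394.2500
SD = sqrt(394.2500) = 19.8557

SD = 19.8557


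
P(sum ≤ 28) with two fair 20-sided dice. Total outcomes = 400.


Total outcomes = 20×20 = 400
Favorable (sum ≤ 28): 322
P = 322/400 = 0.8050

P = 0.8050


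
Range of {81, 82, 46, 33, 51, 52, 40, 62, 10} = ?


Max = 82, Min = 10
Range = 82 - 10 = 72

Range = 72


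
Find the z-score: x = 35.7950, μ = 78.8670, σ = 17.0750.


z = (35.7950 - 78.8670)/17.0750
= -43.0720/17.0750
= -2.5225

z = -2.5225


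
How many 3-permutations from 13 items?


P(13,3) = 13!/10!
= 6227020800/3628800
= 1716

P(13,3) = 1716


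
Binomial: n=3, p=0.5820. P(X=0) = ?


C(3,0) = 1
p^0 = 1.000000
(1-p)^3 = 0.073035
P = 1 * 1.000000 * 0.073035 = 0.0730

P(X=0) = 0.0730


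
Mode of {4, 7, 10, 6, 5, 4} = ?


Frequencies: 4:2, 5:1, 6:1, 7:1, 10:1
Max frequency = 2
Mode = 4

Mode = 4


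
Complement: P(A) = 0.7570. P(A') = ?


P(not A) = 1 - 0.7570 = 0.2430

P(not A) = 0.2430


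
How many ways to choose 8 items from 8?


C(8,8) = 8!/(8! × 0!)
= 40320/(40320 × 1)
= 1

C(8,8) = 1


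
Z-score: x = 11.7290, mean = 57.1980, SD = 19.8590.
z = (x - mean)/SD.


z = (11.7290 - 57.1980)/19.8590
= -45.4690/19.8590
= -2.2896

z = -2.2896


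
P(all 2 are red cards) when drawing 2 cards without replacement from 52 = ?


P(all red cards) = (26/52) × (25/51)
= 0.2451

P = 0.2451


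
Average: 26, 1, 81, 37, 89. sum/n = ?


Sum = 26 + 1 + 81 + 37 + 89 = 234
n = 5
Mean = 234/5 = 46.8000

Mean = 46.8000


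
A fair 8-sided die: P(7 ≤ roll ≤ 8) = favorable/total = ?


Favorable outcomes (7 ≤ roll ≤ 8): 2
Total outcomes = 8
P = 2/8 = 0.2500

P = 0.2500


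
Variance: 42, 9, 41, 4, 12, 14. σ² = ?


Mean = 20.3333
Squared deviations: 469.4444, 128.4444, 427.1111, 266.7778, 69.4444, 40.1111
Sum = 1401.3333
Variance = 1401.3333/6 = 233.5556

Variance = 233.5556


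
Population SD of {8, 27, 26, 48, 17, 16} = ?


Mean = 23.6667
Variance = 159.5556
SD = sqrt(159.5556) = 12.6315

SD = 12.6315


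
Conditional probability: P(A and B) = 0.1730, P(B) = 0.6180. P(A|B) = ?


P(A|B) = 0.1730/0.6180 = 0.2799

P(A|B) = 0.2799


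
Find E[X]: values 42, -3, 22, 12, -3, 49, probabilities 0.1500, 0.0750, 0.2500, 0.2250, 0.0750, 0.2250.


E[X] = 42*0.1500 - 3*0.0750 + 22*0.2500 + 12*0.2250 - 3*0.0750 + 49*0.2250
= 6.3000 - 0.2250 + 5.5000 + 2.7000 - 0.2250 + 11.0250
= 25.0750

E[X] = 25.0750


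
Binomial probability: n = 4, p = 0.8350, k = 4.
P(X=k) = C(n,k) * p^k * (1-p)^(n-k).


C(4,4) = 1
p^4 = 0.486123
(1-p)^0 = 1.000000
P = 1 * 0.486123 * 1.000000 = 0.4861

P(X=4) = 0.4861


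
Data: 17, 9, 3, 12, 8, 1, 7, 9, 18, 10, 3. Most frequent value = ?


Frequencies: 1:1, 3:2, 7:1, 8:1, 9:2, 10:1, 12:1, 17:1, 18:1
Max frequency = 2
Mode = 3, 9

Mode = 3, 9


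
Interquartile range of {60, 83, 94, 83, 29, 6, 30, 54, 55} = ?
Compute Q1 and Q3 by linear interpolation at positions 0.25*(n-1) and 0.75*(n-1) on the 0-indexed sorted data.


Sorted: 6, 29, 30, 54, 55, 60, 83, 83, 94
Q1 (25th %ile) = 30.0000
Q3 (75th %ile) = 83.0000
IQR = 83.0000 - 30.0000 = 53.0000

IQR = 53.0000


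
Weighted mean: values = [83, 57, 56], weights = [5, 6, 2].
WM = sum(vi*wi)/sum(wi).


Numerator = 83*5 + 57*6 + 56*2 = 869
Denominator = 5 + 6 + 2 = 13
WM = 869/13 = 66.8462

WM = 66.8462


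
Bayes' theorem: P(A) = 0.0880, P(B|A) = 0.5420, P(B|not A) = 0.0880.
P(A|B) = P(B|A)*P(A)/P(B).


P(B) = P(B|A)*P(A) + P(B|A')*P(A')
= 0.5420*0.0880 + 0.0880*0.9120
= 0.047696 + 0.080256 = 0.127952
P(A|B) = 0.047696/0.127952 = 0.3728

P(A|B) = 0.3728


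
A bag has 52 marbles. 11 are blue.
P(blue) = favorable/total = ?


P = 11/52 = 0.2115

P = 0.2115


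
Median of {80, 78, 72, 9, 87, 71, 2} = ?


Sorted: 2, 9, 71, 72, 78, 80, 87
n = 7 (odd)
Middle value = 72

Median = 72


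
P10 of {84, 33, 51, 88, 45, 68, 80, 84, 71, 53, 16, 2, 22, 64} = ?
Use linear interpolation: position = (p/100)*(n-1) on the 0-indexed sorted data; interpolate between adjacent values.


Sorted: 2, 16, 22, 33, 45, 51, 53, 64, 68, 71, 80, 84, 84, 88
n = 14
Index = 10/100 * 13 = 1.3000
Lower = data[1] = 16, Upper = data[2] = 22
P10 = 16 + 0.3000*(6) = 17.8000

P10 = 17.8000


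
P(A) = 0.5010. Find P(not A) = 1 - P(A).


P(not A) = 1 - 0.5010 = 0.4990

P(not A) = 0.4990


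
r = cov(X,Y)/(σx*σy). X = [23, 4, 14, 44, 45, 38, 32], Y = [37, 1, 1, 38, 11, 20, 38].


Mean X = 28.5714, Mean Y = 20.8571
SD X = 14.420790, SD Y = 15.742831
Cov = 120.081633
r = 120.081633/(14.420790*15.742831) = 0.5289

r = 0.5289


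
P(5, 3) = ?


P(5,3) = 5!/2!
= 120/2
= 60

P(5,3) = 60


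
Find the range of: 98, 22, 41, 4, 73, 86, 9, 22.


Max = 98, Min = 4
Range = 98 - 4 = 94

Range = 94


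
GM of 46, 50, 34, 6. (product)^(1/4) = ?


Product = 46 × 50 × 34 × 6 = 469200
GM = 469200^(1/4) = 26.1722

GM = 26.1722


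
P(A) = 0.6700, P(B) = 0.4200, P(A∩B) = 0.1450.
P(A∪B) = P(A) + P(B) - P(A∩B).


P(A∪B) = 0.6700 + 0.4200 - 0.1450
= 1.0900 - 0.1450
= 0.9450

P(A∪B) = 0.9450


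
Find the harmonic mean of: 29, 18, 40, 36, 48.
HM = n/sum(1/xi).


Sum of reciprocals = 1/29 + 1/18 + 1/40 + 1/36 + 1/48 = 0.163649
HM = 5/0.163649 = 30.5531

HM = 30.5531


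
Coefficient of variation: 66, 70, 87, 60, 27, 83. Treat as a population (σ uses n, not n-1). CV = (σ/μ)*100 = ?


Mean = 65.5000
SD = 19.5853
CV = (19.5853/65.5000)*100 = 29.9012%

CV = 29.9012%


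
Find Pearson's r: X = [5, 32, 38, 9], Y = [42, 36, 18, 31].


Mean X = 21.0000, Mean Y = 31.7500
SD X = 14.230249, SD Y = 8.842370
Cov = -85.500000
r = -85.500000/(14.230249*8.842370) = -0.6795

r = -0.6795


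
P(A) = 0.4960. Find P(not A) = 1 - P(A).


P(not A) = 1 - 0.4960 = 0.5040

P(not A) = 0.5040


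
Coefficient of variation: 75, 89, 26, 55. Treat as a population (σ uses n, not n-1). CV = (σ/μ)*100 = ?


Mean = 61.2500
SD = 23.6683
CV = (23.6683/61.2500)*100 = 38.6421%

CV = 38.6421%


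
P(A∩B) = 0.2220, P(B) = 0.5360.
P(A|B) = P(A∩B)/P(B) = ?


P(A|B) = 0.2220/0.5360 = 0.4142

P(A|B) = 0.4142


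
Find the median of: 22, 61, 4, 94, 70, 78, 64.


Sorted: 4, 22, 61, 64, 70, 78, 94
n = 7 (odd)
Middle value = 64

Median = 64


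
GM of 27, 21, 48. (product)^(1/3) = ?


Product = 27 × 21 × 48 = 27216
GM = 27216^(1/3) = 30.0798

GM = 30.0798


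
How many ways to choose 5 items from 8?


C(8,5) = 8!/(5! × 3!)
= 40320/(120 × 6)
= 56

C(8,5) = 56


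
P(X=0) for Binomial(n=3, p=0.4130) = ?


C(3,0) = 1
p^0 = 1.000000
(1-p)^3 = 0.202262
P = 1 * 1.000000 * 0.202262 = 0.2023

P(X=0) = 0.2023


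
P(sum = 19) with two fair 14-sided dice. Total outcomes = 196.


Total outcomes = 14×14 = 196
Favorable (sum = 19): 10
P = 10/196 = 0.0510

P = 0.0510


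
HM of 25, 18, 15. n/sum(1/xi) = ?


Sum of reciprocals = 1/25 + 1/18 + 1/15 = 0.162222
HM = 3/0.162222 = 18.4932

HM = 18.4932


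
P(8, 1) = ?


P(8,1) = 8!/7!
= 40320/5040
= 8

P(8,1) = 8


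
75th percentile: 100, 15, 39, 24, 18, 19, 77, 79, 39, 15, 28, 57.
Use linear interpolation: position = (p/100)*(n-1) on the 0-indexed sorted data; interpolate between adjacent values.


Sorted: 15, 15, 18, 19, 24, 28, 39, 39, 57, 77, 79, 100
n = 12
Index = 75/100 * 11 = 8.2500
Lower = data[8] = 57, Upper = data[9] = 77
P75 = 57 + 0.2500*(20) = 62.0000

P75 = 62.0000


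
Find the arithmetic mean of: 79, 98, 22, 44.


Sum = 79 + 98 + 22 + 44 = 243
n = 4
Mean = 243/4 = 60.7500

Mean = 60.7500


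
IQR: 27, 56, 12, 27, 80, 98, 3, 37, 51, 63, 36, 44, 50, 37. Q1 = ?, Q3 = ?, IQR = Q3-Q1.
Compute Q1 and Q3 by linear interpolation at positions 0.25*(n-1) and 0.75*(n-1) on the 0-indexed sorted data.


Sorted: 3, 12, 27, 27, 36, 37, 37, 44, 50, 51, 56, 63, 80, 98
Q1 (25th %ile) = 29.2500
Q3 (75th %ile) = 54.7500
IQR = 54.7500 - 29.2500 = 25.5000

IQR = 25.5000


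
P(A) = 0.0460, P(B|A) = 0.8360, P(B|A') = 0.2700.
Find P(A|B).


P(B) = P(B|A)*P(A) + P(B|A')*P(A')
= 0.8360*0.0460 + 0.2700*0.9540
= 0.038456 + 0.257580 = 0.296036
P(A|B) = 0.038456/0.296036 = 0.1299

P(A|B) = 0.1299


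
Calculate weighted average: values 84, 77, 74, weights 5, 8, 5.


Numerator = 84*5 + 77*8 + 74*5 = 1406
Denominator = 5 + 8 + 5 = 18
WM = 1406/18 = 78.1111

WM = 78.1111


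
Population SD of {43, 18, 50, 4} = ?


Mean = 28.7500
Variance = 345.6875
SD = sqrt(345.6875) = 18.5927

SD = 18.5927


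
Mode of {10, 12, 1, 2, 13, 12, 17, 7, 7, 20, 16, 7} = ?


Frequencies: 1:1, 2:1, 7:3, 10:1, 12:2, 13:1, 16:1, 17:1, 20:1
Max frequency = 3
Mode = 7

Mode = 7


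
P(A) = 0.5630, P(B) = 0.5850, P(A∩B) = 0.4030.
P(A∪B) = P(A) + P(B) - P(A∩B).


P(A∪B) = 0.5630 + 0.5850 - 0.4030
= 1.1480 - 0.4030
= 0.7450

P(A∪B) = 0.7450


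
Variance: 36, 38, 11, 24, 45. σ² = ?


Mean = 30.8000
Squared deviations: 27.0400, 51.8400, 392.0400, 46.2400, 201.6400
Sum = 718.8000
Variance = 718.8000/5 = 143.7600

Variance = 143.7600


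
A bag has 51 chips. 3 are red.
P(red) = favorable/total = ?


P = 3/51 = 0.0588

P = 0.0588


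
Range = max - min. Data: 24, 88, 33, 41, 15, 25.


Max = 88, Min = 15
Range = 88 - 15 = 73

Range = 73


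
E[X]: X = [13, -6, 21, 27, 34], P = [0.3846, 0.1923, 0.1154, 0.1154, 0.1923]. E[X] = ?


E[X] = 13*0.3846 - 6*0.1923 + 21*0.1154 + 27*0.1154 + 34*0.1923
= 4.9998 - 1.1538 + 2.4234 + 3.1158 + 6.5382
= 15.9234

E[X] = 15.9234


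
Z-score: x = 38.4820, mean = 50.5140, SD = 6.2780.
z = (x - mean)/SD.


z = (38.4820 - 50.5140)/6.2780
= -12.0320/6.2780
= -1.9165

z = -1.9165


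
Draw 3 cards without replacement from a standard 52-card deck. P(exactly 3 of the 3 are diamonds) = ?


Hypergeometric: P(X=3) = C(13,3)·C(39,0) / C(52,3)
= 286 × 1 / 22100
= 286/22100 = 0.0129

P = 0.0129


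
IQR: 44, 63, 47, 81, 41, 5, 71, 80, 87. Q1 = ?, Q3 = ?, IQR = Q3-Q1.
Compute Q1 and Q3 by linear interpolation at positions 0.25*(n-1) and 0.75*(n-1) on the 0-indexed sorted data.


Sorted: 5, 41, 44, 47, 63, 71, 80, 81, 87
Q1 (25th %ile) = 44.0000
Q3 (75th %ile) = 80.0000
IQR = 80.0000 - 44.0000 = 36.0000

IQR = 36.0000


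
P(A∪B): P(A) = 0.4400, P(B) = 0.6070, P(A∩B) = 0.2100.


P(A∪B) = 0.4400 + 0.6070 - 0.2100
= 1.0470 - 0.2100
= 0.8370

P(A∪B) = 0.8370


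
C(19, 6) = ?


C(19,6) = 19!/(6! × 13!)
= 121645100408832000/(720 × 6227020800)
= 27132

C(19,6) = 27132


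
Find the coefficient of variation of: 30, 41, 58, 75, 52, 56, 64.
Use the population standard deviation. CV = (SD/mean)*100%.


Mean = 53.7143
SD = 13.6770
CV = (13.6770/53.7143)*100 = 25.4626%

CV = 25.4626%


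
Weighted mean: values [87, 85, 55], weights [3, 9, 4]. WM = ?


Numerator = 87*3 + 85*9 + 55*4 = 1246
Denominator = 3 + 9 + 4 = 16
WM = 1246/16 = 77.8750

WM = 77.8750


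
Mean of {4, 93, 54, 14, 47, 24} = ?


Sum = 4 + 93 + 54 + 14 + 47 + 24 = 236
n = 6
Mean = 236/6 = 39.3333

Mean = 39.3333


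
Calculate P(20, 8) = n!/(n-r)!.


P(20,8) = 20!/12!
= 2432902008176640000/479001600
= 5079110400

P(20,8) = 5079110400


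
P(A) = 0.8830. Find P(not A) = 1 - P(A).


P(not A) = 1 - 0.8830 = 0.1170

P(not A) = 0.1170


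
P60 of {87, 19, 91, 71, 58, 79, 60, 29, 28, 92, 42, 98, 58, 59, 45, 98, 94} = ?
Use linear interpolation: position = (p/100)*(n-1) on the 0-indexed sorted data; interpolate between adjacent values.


Sorted: 19, 28, 29, 42, 45, 58, 58, 59, 60, 71, 79, 87, 91, 92, 94, 98, 98
n = 17
Index = 60/100 * 16 = 9.6000
Lower = data[9] = 71, Upper = data[10] = 79
P60 = 71 + 0.6000*(8) = 75.8000

P60 = 75.8000


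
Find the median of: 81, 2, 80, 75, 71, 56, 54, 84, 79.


Sorted: 2, 54, 56, 71, 75, 79, 80, 81, 84
n = 9 (odd)
Middle value = 75

Median = 75


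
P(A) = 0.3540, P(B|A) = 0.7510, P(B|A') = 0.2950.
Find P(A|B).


P(B) = P(B|A)*P(A) + P(B|A')*P(A')
= 0.7510*0.3540 + 0.2950*0.6460
= 0.265854 + 0.190570 = 0.456424
P(A|B) = 0.265854/0.456424 = 0.5825

P(A|B) = 0.5825


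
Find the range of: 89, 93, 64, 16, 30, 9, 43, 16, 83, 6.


Max = 93, Min = 6
Range = 93 - 6 = 87

Range = 87


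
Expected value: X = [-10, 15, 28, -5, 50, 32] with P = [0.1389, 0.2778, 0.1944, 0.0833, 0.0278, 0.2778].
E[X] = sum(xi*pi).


E[X] = -10*0.1389 + 15*0.2778 + 28*0.1944 - 5*0.0833 + 50*0.0278 + 32*0.2778
= -1.3890 + 4.1670 + 5.4432 - 0.4165 + 1.3900 + 8.8896
= 18.0843

E[X] = 18.0843


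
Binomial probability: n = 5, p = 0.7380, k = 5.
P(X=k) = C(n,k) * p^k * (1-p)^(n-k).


C(5,5) = 1
p^5 = 0.218918
(1-p)^0 = 1.000000
P = 1 * 0.218918 * 1.000000 = 0.2189

P(X=5) = 0.2189


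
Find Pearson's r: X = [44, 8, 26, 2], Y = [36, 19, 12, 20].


Mean X = 20.0000, Mean Y = 21.7500
SD X = 16.431677, SD Y = 8.785642
Cov = 87.000000
r = 87.000000/(16.431677*8.785642) = 0.6026

r = 0.6026


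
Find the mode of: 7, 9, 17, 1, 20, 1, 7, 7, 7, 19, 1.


Frequencies: 1:3, 7:4, 9:1, 17:1, 19:1, 20:1
Max frequency = 4
Mode = 7

Mode = 7


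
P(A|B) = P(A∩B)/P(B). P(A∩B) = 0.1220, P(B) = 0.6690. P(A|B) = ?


P(A|B) = 0.1220/0.6690 = 0.1824

P(A|B) = 0.1824


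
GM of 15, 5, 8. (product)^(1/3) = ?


Product = 15 × 5 × 8 = 600
GM = 600^(1/3) = 8.4343

GM = 8.4343


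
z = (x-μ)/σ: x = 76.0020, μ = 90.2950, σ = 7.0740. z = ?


z = (76.0020 - 90.2950)/7.0740
= -14.2930/7.0740
= -2.0205

z = -2.0205


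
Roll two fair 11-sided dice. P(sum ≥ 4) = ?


Total outcomes = 11×11 = 121
Favorable (sum ≥ 4): 118
P = 118/121 = 0.9752

P = 0.9752


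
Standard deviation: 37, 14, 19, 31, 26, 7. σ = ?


Mean = 22.3333
Variance = 103.2222
SD = sqrt(103.2222) = 10.1598

SD = 10.1598


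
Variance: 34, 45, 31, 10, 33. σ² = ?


Mean = 30.6000
Squared deviations: 11.5600, 207.3600, 0.1600, 424.3600, 5.7600
Sum = 649.2000
Variance = 649.2000/5 = 129.8400

Variance = 129.8400


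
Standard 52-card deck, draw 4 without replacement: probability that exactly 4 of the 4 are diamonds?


Hypergeometric: P(X=4) = C(13,4)·C(39,0) / C(52,4)
= 715 × 1 / 270725
= 715/270725 = 0.0026

P = 0.0026


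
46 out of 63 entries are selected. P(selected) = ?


P = 46/63 = 0.7302

P = 0.7302


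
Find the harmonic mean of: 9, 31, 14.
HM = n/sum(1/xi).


Sum of reciprocals = 1/9 + 1/31 + 1/14 = 0.214798
HM = 3/0.214798 = 13.9666

HM = 13.9666


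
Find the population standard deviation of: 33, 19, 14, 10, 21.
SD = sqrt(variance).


Mean = 19.4000
Variance = 61.0400
SD = sqrt(61.0400) = 7.8128

SD = 7.8128


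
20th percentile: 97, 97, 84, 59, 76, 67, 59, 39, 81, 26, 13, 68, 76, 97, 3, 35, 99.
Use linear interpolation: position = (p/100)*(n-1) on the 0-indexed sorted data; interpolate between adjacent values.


Sorted: 3, 13, 26, 35, 39, 59, 59, 67, 68, 76, 76, 81, 84, 97, 97, 97, 99
n = 17
Index = 20/100 * 16 = 3.2000
Lower = data[3] = 35, Upper = data[4] = 39
P20 = 35 + 0.2000*(4) = 35.8000

P20 = 35.8000


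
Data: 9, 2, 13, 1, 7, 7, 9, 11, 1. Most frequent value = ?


Frequencies: 1:2, 2:1, 7:2, 9:2, 11:1, 13:1
Max frequency = 2
Mode = 1, 7, 9

Mode = 1, 7, 9


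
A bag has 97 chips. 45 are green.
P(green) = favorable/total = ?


P = 45/97 = 0.4639

P = 0.4639


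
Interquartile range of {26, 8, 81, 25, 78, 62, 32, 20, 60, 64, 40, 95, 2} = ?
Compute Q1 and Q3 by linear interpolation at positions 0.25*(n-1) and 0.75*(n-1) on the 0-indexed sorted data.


Sorted: 2, 8, 20, 25, 26, 32, 40, 60, 62, 64, 78, 81, 95
Q1 (25th %ile) = 25.0000
Q3 (75th %ile) = 64.0000
IQR = 64.0000 - 25.0000 = 39.0000

IQR = 39.0000


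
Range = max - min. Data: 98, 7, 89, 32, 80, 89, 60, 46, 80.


Max = 98, Min = 7
Range = 98 - 7 = 91

Range = 91


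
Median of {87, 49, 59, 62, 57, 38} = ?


Sorted: 38, 49, 57, 59, 62, 87
n = 6 (even)
Middle values: 57 and 59
Median = (57+59)/2 = 58.0000

Median = 58.0000


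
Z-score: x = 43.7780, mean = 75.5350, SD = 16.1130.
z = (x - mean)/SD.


z = (43.7780 - 75.5350)/16.1130
= -31.7570/16.1130
= -1.9709

z = -1.9709


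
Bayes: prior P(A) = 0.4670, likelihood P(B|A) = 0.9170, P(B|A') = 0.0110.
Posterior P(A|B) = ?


P(B) = P(B|A)*P(A) + P(B|A')*P(A')
= 0.9170*0.4670 + 0.0110*0.5330
= 0.428239 + 0.005863 = 0.434102
P(A|B) = 0.428239/0.434102 = 0.9865

P(A|B) = 0.9865


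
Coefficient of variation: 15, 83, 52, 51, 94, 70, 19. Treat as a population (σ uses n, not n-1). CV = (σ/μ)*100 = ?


Mean = 54.8571
SD = 27.9051
CV = (27.9051/54.8571)*100 = 50.8686%

CV = 50.8686%


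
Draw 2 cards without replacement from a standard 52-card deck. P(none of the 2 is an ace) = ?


P(no aces) = (48/52) × (47/51)
= 0.8507

P = 0.8507


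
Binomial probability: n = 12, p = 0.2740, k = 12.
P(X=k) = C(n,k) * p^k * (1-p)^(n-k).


C(12,12) = 1
p^12 = 1.790634e-07
(1-p)^0 = 1.000000
P = 1 * 1.790634e-07 * 1.000000 = 1.7906e-07

P(X=12) = 1.7906e-07


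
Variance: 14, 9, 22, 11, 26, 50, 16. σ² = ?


Mean = 21.1429
Squared deviations: 51.0204, 147.4490, 0.7347, 102.8776, 23.5918, 832.7347, 26.4490
Sum = 1184.8571
Variance = 1184.8571/7 = 169.2653

Variance = 169.2653
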